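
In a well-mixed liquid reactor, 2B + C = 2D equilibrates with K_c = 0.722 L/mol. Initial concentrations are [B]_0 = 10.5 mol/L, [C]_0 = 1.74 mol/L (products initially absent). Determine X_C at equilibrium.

X = 0.870

Let X = conversion of C; extent ξ = 1.74·X mol/L.
Concentrations: [B] = 10.5 − 3.48X; [C] = 1.74 − 1.74X; [D] = 3.48X.
K_c = [D]^2 / ([B]^2 [C]).
Equating to 0.722 L/mol: the physical root is X = 0.870.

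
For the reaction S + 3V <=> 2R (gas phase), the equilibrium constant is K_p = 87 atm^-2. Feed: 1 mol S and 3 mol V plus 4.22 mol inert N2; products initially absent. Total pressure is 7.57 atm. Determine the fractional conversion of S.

X = 0.828

Basis: 1 mol S initially; let X = conversion of S. Extent ξ = X.
Moles: n_S = 1 − X; n_V = 3 − 3X; n_R = 2X; n_I = 4.22 (inert).
n_T = Σnᵢ = 8.22 − 2X.
Mole fractions y_i = n_i/n_T; K_p = p_R^2 / (p_S p_V^3) with p_i = y_i·P.
Substituting and setting equal to 87 atm^-2 gives a polynomial in X; the root in (0,1) is X = 0.828.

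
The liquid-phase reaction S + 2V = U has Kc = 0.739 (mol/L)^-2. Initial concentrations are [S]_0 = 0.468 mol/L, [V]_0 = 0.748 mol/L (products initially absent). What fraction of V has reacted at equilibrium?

X = 0.241

Let X = conversion of V; extent ξ = 0.748X/2 mol/L.
Concentrations: [S] = 0.468 − 0.374X; [V] = 0.748 − 0.748X; [U] = 0.374X.
Kc = [U] / ([S] [V]^2).
This equals 0.739 at X = 0.241 (the root in 0 < X < 1).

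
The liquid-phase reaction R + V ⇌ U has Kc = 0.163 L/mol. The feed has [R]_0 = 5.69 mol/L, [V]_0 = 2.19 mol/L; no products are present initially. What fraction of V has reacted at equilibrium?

X = 0.436

Let X = conversion of V; extent ξ = 2.19·X mol/L.
Concentrations: [R] = 5.69 − 2.19X; [V] = 2.19 − 2.19X; [U] = 2.19X.
Kc = [U] / ([R] [V]).
This equals 0.163 at X = 0.436 (the root in 0 < X < 1).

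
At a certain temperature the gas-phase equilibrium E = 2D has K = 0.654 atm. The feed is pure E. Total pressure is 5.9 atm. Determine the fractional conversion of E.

Let X = conversion of E (basis 1 mol E); extent of reaction ξ = X.
At extent ξ: n_E = 1 − X; n_D = 2X.
Summing: n_T = 1 + X.
With p_i = (n_i/n_T)P, K = p_D^2 / (p_E).
Equating to 0.654 atm and solving on 0 < X < 1: X = 0.164.

X = 0.164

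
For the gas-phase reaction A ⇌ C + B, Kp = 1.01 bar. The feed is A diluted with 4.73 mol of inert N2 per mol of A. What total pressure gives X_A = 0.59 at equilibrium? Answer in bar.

Let X = conversion of A (basis 1 mol A); extent of reaction ξ = X.
Mole table: n_A = 1 − X; n_C = X; n_B = X; n_I = 4.73 (inert).
n_T = Σnᵢ = 5.73 + X.
Kp = p_C p_B / (p_A) with p_i = (n_i/n_T)·P.
At X = 0.59: the mole-fraction product g(X) = Π y_i^ν_i = 0.1343. Since Kp = g(X)·P^{1}, P = (Kp/g)^(1/1) = (1.01/0.1343)^(1/1) = 7.52 bar.

P = 7.52 bar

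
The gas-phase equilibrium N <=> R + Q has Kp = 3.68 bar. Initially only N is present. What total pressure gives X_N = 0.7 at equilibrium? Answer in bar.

P = 3.83 bar

Let X = conversion of N (basis 1 mol N); extent of reaction ξ = X.
Species balance: n_N = 1 − X; n_R = X; n_Q = X.
Total moles n_T = 1 + X.
Kp = p_R p_Q / (p_N) with p_i = (n_i/n_T)·P.
At X = 0.7: the mole-fraction product g(X) = Π y_i^ν_i = 0.9608. Since Kp = g(X)·P^{1}, P = (Kp/g)^(1/1) = (3.68/0.9608)^(1/1) = 3.83 bar.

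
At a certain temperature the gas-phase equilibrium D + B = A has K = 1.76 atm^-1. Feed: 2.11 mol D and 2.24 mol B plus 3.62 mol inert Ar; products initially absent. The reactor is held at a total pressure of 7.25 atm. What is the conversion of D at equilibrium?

Let X = conversion of D (basis 2.11 mol D); extent of reaction ξ = 2.11X.
Moles: n_D = 2.11 − 2.11X; n_B = 2.24 − 2.11X; n_A = 2.11X; n_I = 3.62 (inert).
Summing: n_T = 7.97 − 2.11X.
y_i = n_i/n_T, p_i = y_i·P. K = p_A / (p_D p_B).
Substituting and setting equal to 1.76 atm^-1 gives a polynomial in X; the root in (0,1) is X = 0.634.

X = 0.634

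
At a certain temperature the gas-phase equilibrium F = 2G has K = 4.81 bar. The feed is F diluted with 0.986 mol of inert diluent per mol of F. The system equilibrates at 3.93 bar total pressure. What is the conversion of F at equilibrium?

Let X = conversion of F (basis 1 mol F); extent of reaction ξ = X.
Species balance: n_F = 1 − X; n_G = 2X; n_I = 0.986 (inert).
Total moles n_T = 1.99 + X.
y_i = n_i/n_T, p_i = y_i·P. K = p_G^2 / (p_F).
This yields a degree-2 equation in X; solving on (0,1), X = 0.576.

X = 0.576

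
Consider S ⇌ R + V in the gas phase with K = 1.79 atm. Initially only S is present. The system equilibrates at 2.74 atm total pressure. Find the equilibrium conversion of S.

X = 0.629

Take 1 mol S as basis and let X be its fractional conversion, so ξ = X.
Mole table: n_S = 1 − X; n_R = X; n_V = X.
Total moles n_T = 1 + X.
y_i = n_i/n_T, p_i = y_i·P. K = p_R p_V / (p_S).
Setting this equal to 1.79 atm and taking the physical root (0 < X < 1) gives X = 0.629.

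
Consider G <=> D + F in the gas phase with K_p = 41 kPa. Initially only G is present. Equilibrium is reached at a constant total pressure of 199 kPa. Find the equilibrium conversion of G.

Let X = conversion of G (basis 1 mol G); extent of reaction ξ = X.
Species balance: n_G = 1 − X; n_D = X; n_F = X.
n_T = Σnᵢ = 1 + X.
With p_i = (n_i/n_T)P, K_p = p_D p_F / (p_G).
This yields a degree-2 equation in X; solving on (0,1), X = 0.413.

X = 0.413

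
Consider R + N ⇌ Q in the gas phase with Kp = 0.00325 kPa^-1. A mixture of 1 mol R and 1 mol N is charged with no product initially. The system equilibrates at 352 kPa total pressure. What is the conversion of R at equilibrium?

Let X = conversion of R (basis 1 mol R); extent of reaction ξ = X.
Species balance: n_R = 1 − X; n_N = 1 − X; n_Q = X.
n_T = Σnᵢ = 2 − X.
y_i = n_i/n_T, p_i = y_i·P. Kp = p_Q / (p_R p_N).
Equating to 0.00325 kPa^-1 and solving on 0 < X < 1: X = 0.317.

X = 0.317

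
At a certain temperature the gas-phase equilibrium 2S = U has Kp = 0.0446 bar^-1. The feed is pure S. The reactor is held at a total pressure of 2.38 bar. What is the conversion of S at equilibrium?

X = 0.162

Basis: 1 mol S initially; let X = conversion of S. Extent ξ = 0.5X.
Moles: n_S = 1 − X; n_U = 0.5X.
Summing: n_T = 1 − 0.5X.
With p_i = (n_i/n_T)P, Kp = p_U / (p_S^2).
Setting this equal to 0.0446 bar^-1 and taking the physical root (0 < X < 1) gives X = 0.162.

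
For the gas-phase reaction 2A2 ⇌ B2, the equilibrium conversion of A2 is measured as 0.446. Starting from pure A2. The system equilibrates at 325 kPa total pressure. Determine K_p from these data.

K_p = 0.00174 kPa^-1

Basis: 1 mol A2 initially; let X = conversion of A2. Extent ξ = 0.5X.
Species balance: n_A2 = 1 − X; n_B2 = 0.5X.
n_T = Σnᵢ = 1 − 0.5X.
At X = 0.446: n_A2 = 0.554, n_B2 = 0.223, n_T = 0.777.
p_i = (n_i/n_T)·P. K_p = p_B2 / (p_A2^2) = 0.00174 kPa^-1.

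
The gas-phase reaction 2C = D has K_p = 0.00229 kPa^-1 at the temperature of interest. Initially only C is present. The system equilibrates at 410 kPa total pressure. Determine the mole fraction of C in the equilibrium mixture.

Basis: 1 mol C initially; let X = conversion of C. Extent ξ = 0.5X.
Moles: n_C = 1 − X; n_D = 0.5X.
n_T = Σnᵢ = 1 − 0.5X.
Mole fractions y_i = n_i/n_T; K_p = p_D / (p_C^2) with p_i = y_i·P.
This yields a degree-2 equation in X; solving on (0,1), X = 0.541.
Then n_C = 0.459, n_T = 0.729, so y_C = 0.629.

y_C = 0.629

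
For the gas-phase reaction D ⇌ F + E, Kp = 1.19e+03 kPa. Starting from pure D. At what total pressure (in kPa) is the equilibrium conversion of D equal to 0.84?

P = 497 kPa

Let X = conversion of D (basis 1 mol D); extent of reaction ξ = X.
Moles: n_D = 1 − X; n_F = X; n_E = X.
Total moles n_T = 1 + X.
Kp = p_F p_E / (p_D) with p_i = (n_i/n_T)·P.
At X = 0.84: the mole-fraction product g(X) = Π y_i^ν_i = 2.397. Since Kp = g(X)·P^{1}, P = (Kp/g)^(1/1) = (1.19e+03/2.397)^(1/1) = 497 kPa.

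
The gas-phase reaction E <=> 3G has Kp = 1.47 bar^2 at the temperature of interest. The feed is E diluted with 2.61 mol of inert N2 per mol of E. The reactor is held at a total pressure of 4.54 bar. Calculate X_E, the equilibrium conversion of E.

X = 0.319

Let X = conversion of E (basis 1 mol E); extent of reaction ξ = X.
Moles: n_E = 1 − X; n_G = 3X; n_I = 2.61 (inert).
Summing: n_T = 3.61 + 2X.
Mole fractions y_i = n_i/n_T; Kp = p_G^3 / (p_E) with p_i = y_i·P.
Substituting and setting equal to 1.47 bar^2 gives a polynomial in X; the root in (0,1) is X = 0.319.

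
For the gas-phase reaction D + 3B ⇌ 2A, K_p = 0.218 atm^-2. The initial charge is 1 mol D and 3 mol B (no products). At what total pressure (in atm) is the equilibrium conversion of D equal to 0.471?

Let X = conversion of D (basis 1 mol D); extent of reaction ξ = X.
At extent ξ: n_D = 1 − X; n_B = 3 − 3X; n_A = 2X.
Total moles n_T = 4 − 2X.
K_p = p_A^2 / (p_D p_B^3) with p_i = (n_i/n_T)·P.
At X = 0.471: the mole-fraction product g(X) = Π y_i^ν_i = 3.925. Since K_p = g(X)·P^{-2}, P = (g/K_p)^(1/2) = (3.925/0.218)^(1/2) = 4.24 atm.

P = 4.24 atm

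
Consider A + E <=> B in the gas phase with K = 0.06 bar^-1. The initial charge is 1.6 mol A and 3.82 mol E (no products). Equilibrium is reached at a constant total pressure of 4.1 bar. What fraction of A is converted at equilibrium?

X = 0.145

Basis: 1.6 mol A initially; let X = conversion of A. Extent ξ = 1.6X.
Mole table: n_A = 1.6 − 1.6X; n_E = 3.82 − 1.6X; n_B = 1.6X.
n_T = Σnᵢ = 5.42 − 1.6X.
With p_i = (n_i/n_T)P, K = p_B / (p_A p_E).
This yields a degree-2 equation in X; solving on (0,1), X = 0.145.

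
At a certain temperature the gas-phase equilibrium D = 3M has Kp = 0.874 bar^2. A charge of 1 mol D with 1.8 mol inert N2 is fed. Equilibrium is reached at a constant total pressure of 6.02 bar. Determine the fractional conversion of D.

X = 0.194

Let X = conversion of D (basis 1 mol D); extent of reaction ξ = X.
Species balance: n_D = 1 − X; n_M = 3X; n_I = 1.8 (inert).
n_T = Σnᵢ = 2.8 + 2X.
y_i = n_i/n_T, p_i = y_i·P. Kp = p_M^3 / (p_D).
This yields a degree-3 equation in X; solving on (0,1), X = 0.194.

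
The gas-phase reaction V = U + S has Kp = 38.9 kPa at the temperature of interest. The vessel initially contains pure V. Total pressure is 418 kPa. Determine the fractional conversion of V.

Take 1 mol V as basis and let X be its fractional conversion, so ξ = X.
Species balance: n_V = 1 − X; n_U = X; n_S = X.
Total moles n_T = 1 + X.
Mole fractions y_i = n_i/n_T; Kp = p_U p_S / (p_V) with p_i = y_i·P.
Equating to 38.9 kPa and solving on 0 < X < 1: X = 0.292.

X = 0.292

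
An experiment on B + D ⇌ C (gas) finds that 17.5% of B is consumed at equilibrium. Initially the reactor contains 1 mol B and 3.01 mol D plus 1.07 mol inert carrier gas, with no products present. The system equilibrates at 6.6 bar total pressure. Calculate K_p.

K_p = 0.0556 bar^-1

Take 1 mol B as basis and let X be its fractional conversion, so ξ = X.
At extent ξ: n_B = 1 − X; n_D = 3.01 − X; n_C = X; n_I = 1.07 (inert).
Total moles n_T = 5.08 − X.
At X = 0.175: n_B = 0.825, n_D = 2.83, n_C = 0.175, n_T = 4.91.
p_i = (n_i/n_T)·P. K_p = p_C / (p_B p_D) = 0.0556 bar^-1.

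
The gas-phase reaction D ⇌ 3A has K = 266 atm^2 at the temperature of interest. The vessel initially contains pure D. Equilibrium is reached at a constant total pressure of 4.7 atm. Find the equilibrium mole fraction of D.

Basis: 1 mol D initially; let X = conversion of D. Extent ξ = X.
Species balance: n_D = 1 − X; n_A = 3X.
Total moles n_T = 1 + 2X.
With p_i = (n_i/n_T)P, K = p_A^3 / (p_D).
Setting this equal to 266 atm^2 and taking the physical root (0 < X < 1) gives X = 0.822.
Then n_D = 0.178, n_T = 2.64, so y_D = 0.067.

y_D = 0.067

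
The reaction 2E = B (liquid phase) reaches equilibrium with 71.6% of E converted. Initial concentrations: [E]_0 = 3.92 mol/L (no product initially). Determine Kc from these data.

Kc = 1.13 L/mol

Let X = conversion of E.
Concentrations: [E] = 3.92 − 3.92X; [B] = 1.96X.
At X = 0.716: [E] = 1.11, [B] = 1.4.
Kc = [B] / ([E]^2) = 1.13 L/mol.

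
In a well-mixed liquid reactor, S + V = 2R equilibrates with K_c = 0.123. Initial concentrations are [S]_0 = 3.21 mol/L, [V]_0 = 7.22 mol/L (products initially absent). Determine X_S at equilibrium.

Let X = conversion of S; extent ξ = 3.21·X mol/L.
Concentrations: [S] = 3.21 − 3.21X; [V] = 7.22 − 3.21X; [R] = 6.42X.
K_c = [R]^2 / ([S] [V]).
This equals 0.123 at X = 0.221 (the root in 0 < X < 1).

X = 0.221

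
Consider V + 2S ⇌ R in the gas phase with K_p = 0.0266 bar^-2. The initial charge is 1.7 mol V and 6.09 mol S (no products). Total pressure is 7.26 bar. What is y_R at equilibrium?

Take 1.7 mol V as basis and let X be its fractional conversion, so ξ = 1.7X.
Species balance: n_V = 1.7 − 1.7X; n_S = 6.09 − 3.4X; n_R = 1.7X.
Total moles n_T = 7.79 − 3.4X.
With p_i = (n_i/n_T)P, K_p = p_R / (p_V p_S^2).
This yields a degree-3 equation in X; solving on (0,1), X = 0.429.
Then n_R = 0.729, n_T = 6.33, so y_R = 0.115.

y_R = 0.115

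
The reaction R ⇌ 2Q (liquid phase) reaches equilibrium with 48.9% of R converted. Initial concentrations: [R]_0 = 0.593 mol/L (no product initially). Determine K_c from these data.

K_c = 1.11 mol/L

Let X = conversion of R.
Concentrations: [R] = 0.593 − 0.593X; [Q] = 1.19X.
At X = 0.489: [R] = 0.303, [Q] = 0.58.
K_c = [Q]^2 / ([R]) = 1.11 mol/L.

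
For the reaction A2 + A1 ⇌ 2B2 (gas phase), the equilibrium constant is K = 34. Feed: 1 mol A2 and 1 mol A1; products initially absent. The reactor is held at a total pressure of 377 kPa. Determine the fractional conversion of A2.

X = 0.745

Basis: 1 mol A2 initially; let X = conversion of A2. Extent ξ = X.
At extent ξ: n_A2 = 1 − X; n_A1 = 1 − X; n_B2 = 2X.
Since Δν = 0, n_T = 2 throughout.
y_i = n_i/n_T, p_i = y_i·P. K = p_B2^2 / (p_A2 p_A1).
Substituting and setting equal to 34 gives a polynomial in X; the root in (0,1) is X = 0.745.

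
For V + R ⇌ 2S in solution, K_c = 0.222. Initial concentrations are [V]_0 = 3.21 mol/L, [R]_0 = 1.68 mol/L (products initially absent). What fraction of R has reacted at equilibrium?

Let X = conversion of R; extent ξ = 1.68·X mol/L.
Concentrations: [V] = 3.21 − 1.68X; [R] = 1.68 − 1.68X; [S] = 3.36X.
K_c = [S]^2 / ([V] [R]).
Solving K_c = 0.222 for X ∈ (0,1): X = 0.260.

X = 0.260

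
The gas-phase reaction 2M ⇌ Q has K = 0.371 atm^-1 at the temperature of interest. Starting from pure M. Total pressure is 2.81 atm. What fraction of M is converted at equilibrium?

Basis: 1 mol M initially; let X = conversion of M. Extent ξ = 0.5X.
Mole table: n_M = 1 − X; n_Q = 0.5X.
Summing: n_T = 1 − 0.5X.
Mole fractions y_i = n_i/n_T; K = p_Q / (p_M^2) with p_i = y_i·P.
Setting this equal to 0.371 atm^-1 and taking the physical root (0 < X < 1) gives X = 0.560.

X = 0.560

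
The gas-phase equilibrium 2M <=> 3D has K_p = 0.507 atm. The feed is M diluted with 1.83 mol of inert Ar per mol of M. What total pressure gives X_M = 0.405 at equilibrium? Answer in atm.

P = 2.43 atm

Take 1 mol M as basis and let X be its fractional conversion, so ξ = 0.5X.
Species balance: n_M = 1 − X; n_D = 1.5X; n_I = 1.83 (inert).
Summing: n_T = 2.83 + 0.5X.
K_p = p_D^3 / (p_M^2) with p_i = (n_i/n_T)·P.
At X = 0.405: the mole-fraction product g(X) = Π y_i^ν_i = 0.2088. Since K_p = g(X)·P^{1}, P = (K_p/g)^(1/1) = (0.507/0.2088)^(1/1) = 2.43 atm.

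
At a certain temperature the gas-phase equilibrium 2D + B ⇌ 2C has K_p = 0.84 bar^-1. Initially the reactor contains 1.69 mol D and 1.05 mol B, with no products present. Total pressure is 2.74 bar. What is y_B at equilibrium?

Basis: 1.69 mol D initially; let X = conversion of D. Extent ξ = 0.845X.
Moles: n_D = 1.69 − 1.69X; n_B = 1.05 − 0.845X; n_C = 1.69X.
Summing: n_T = 2.74 − 0.845X.
y_i = n_i/n_T, p_i = y_i·P. K_p = p_C^2 / (p_D^2 p_B).
Substituting and setting equal to 0.84 bar^-1 gives a polynomial in X; the root in (0,1) is X = 0.447.
Then n_B = 0.672, n_T = 2.36, so y_B = 0.285.

y_B = 0.285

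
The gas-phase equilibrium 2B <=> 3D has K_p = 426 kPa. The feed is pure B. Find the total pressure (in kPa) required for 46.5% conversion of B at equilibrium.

P = 443 kPa

Let X = conversion of B (basis 1 mol B); extent of reaction ξ = 0.5X.
Species balance: n_B = 1 − X; n_D = 1.5X.
Total moles n_T = 1 + 0.5X.
K_p = p_D^3 / (p_B^2) with p_i = (n_i/n_T)·P.
At X = 0.465: the mole-fraction product g(X) = Π y_i^ν_i = 0.9619. Since K_p = g(X)·P^{1}, P = (K_p/g)^(1/1) = (426/0.9619)^(1/1) = 443 kPa.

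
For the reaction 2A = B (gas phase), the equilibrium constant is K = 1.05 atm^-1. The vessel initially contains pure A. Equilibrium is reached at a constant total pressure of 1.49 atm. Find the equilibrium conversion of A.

X = 0.629

Take 1 mol A as basis and let X be its fractional conversion, so ξ = 0.5X.
At extent ξ: n_A = 1 − X; n_B = 0.5X.
Total moles n_T = 1 − 0.5X.
y_i = n_i/n_T, p_i = y_i·P. K = p_B / (p_A^2).
Setting this equal to 1.05 atm^-1 and taking the physical root (0 < X < 1) gives X = 0.629.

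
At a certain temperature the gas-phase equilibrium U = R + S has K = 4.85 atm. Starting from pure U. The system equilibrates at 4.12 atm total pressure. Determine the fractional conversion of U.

Let X = conversion of U (basis 1 mol U); extent of reaction ξ = X.
Moles: n_U = 1 − X; n_R = X; n_S = X.
n_T = Σnᵢ = 1 + X.
y_i = n_i/n_T, p_i = y_i·P. K = p_R p_S / (p_U).
Substituting and setting equal to 4.85 atm gives a polynomial in X; the root in (0,1) is X = 0.735.

X = 0.735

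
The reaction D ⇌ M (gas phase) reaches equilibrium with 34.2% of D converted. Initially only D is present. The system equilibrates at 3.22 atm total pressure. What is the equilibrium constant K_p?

Let X = conversion of D (basis 1 mol D); extent of reaction ξ = X.
At extent ξ: n_D = 1 − X; n_M = X.
Since Δν = 0, n_T = 1 throughout.
At X = 0.342: n_D = 0.658, n_M = 0.342, n_T = 1.
p_i = (n_i/n_T)·P. K_p = p_M / (p_D) = 0.52.

K_p = 0.52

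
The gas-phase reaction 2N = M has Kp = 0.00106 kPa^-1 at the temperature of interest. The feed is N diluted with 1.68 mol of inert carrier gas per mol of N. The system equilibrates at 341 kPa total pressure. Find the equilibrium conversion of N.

Let X = conversion of N (basis 1 mol N); extent of reaction ξ = 0.5X.
Mole table: n_N = 1 − X; n_M = 0.5X; n_I = 1.68 (inert).
Total moles n_T = 2.68 − 0.5X.
Mole fractions y_i = n_i/n_T; Kp = p_M / (p_N^2) with p_i = y_i·P.
Setting this equal to 0.00106 kPa^-1 and taking the physical root (0 < X < 1) gives X = 0.185.

X = 0.185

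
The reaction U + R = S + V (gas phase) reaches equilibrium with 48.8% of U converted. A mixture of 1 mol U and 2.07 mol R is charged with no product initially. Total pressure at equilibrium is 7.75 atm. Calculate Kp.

Take 1 mol U as basis and let X be its fractional conversion, so ξ = X.
Species balance: n_U = 1 − X; n_R = 2.07 − X; n_S = X; n_V = X.
n_T stays at 3.07 (no change in mole number).
At X = 0.488: n_U = 0.512, n_R = 1.58, n_S = 0.488, n_V = 0.488, n_T = 3.07.
p_i = (n_i/n_T)·P. Kp = p_S p_V / (p_U p_R) = 0.294.

Kp = 0.294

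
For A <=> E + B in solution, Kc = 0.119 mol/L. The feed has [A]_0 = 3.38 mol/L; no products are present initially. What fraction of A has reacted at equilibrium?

X = 0.171

Let X = conversion of A; extent ξ = 3.38·X mol/L.
Concentrations: [A] = 3.38 − 3.38X; [E] = 3.38X; [B] = 3.38X.
Kc = [E] [B] / ([A]).
Equating to 0.119 mol/L: the physical root is X = 0.171.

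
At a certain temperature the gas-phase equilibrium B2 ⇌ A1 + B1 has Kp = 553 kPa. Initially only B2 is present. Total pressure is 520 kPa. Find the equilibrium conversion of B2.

X = 0.718

Let X = conversion of B2 (basis 1 mol B2); extent of reaction ξ = X.
Mole table: n_B2 = 1 − X; n_A1 = X; n_B1 = X.
Total moles n_T = 1 + X.
With p_i = (n_i/n_T)P, Kp = p_A1 p_B1 / (p_B2).
This yields a degree-2 equation in X; solving on (0,1), X = 0.718.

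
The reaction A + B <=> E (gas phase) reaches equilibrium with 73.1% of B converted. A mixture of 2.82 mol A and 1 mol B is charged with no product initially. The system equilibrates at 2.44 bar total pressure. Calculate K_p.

Take 1 mol B as basis and let X be its fractional conversion, so ξ = X.
Species balance: n_A = 2.82 − X; n_B = 1 − X; n_E = X.
Summing: n_T = 3.82 − X.
At X = 0.731: n_A = 2.09, n_B = 0.269, n_E = 0.731, n_T = 3.09.
p_i = (n_i/n_T)·P. K_p = p_E / (p_A p_B) = 1.65 bar^-1.

K_p = 1.65 bar^-1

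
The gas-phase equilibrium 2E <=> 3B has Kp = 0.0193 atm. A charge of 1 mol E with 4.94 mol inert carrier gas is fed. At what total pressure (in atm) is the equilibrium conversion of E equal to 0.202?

Let X = conversion of E (basis 1 mol E); extent of reaction ξ = 0.5X.
Mole table: n_E = 1 − X; n_B = 1.5X; n_I = 4.94 (inert).
n_T = Σnᵢ = 5.94 + 0.5X.
Kp = p_B^3 / (p_E^2) with p_i = (n_i/n_T)·P.
At X = 0.202: the mole-fraction product g(X) = Π y_i^ν_i = 0.007231. Since Kp = g(X)·P^{1}, P = (Kp/g)^(1/1) = (0.0193/0.007231)^(1/1) = 2.67 atm.

P = 2.67 atm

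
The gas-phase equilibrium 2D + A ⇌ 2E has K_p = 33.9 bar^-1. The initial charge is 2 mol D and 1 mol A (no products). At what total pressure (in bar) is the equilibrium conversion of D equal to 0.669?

P = 0.849 bar

Take 2 mol D as basis and let X be its fractional conversion, so ξ = X.
Mole table: n_D = 2 − 2X; n_A = 1 − X; n_E = 2X.
Total moles n_T = 3 − X.
K_p = p_E^2 / (p_D^2 p_A) with p_i = (n_i/n_T)·P.
At X = 0.669: the mole-fraction product g(X) = Π y_i^ν_i = 28.77. Since K_p = g(X)·P^{-1}, P = (g/K_p)^(1/1) = (28.77/33.9)^(1/1) = 0.849 bar.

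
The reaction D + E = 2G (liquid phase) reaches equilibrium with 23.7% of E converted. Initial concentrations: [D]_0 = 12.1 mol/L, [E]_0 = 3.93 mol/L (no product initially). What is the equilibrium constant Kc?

Kc = 0.104

Let X = conversion of E.
Concentrations: [D] = 12.1 − 3.93X; [E] = 3.93 − 3.93X; [G] = 7.86X.
At X = 0.237: [D] = 11.2, [E] = 3, [G] = 1.86.
Kc = [G]^2 / ([D] [E]) = 0.104.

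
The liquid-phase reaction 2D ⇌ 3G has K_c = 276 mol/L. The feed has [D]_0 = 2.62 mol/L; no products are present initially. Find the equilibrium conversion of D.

Let X = conversion of D; extent ξ = 2.62X/2 mol/L.
Concentrations: [D] = 2.62 − 2.62X; [G] = 3.93X.
K_c = [G]^3 / ([D]^2).
Setting equal to 276 and solving for X on (0,1) gives X = 0.858.

X = 0.858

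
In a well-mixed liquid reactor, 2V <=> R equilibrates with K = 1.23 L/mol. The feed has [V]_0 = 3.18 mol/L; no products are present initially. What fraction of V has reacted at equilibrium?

Let X = conversion of V; extent ξ = 3.18X/2 mol/L.
Concentrations: [V] = 3.18 − 3.18X; [R] = 1.59X.
K = [R] / ([V]^2).
Solving K = 1.23 for X ∈ (0,1): X = 0.701.

X = 0.701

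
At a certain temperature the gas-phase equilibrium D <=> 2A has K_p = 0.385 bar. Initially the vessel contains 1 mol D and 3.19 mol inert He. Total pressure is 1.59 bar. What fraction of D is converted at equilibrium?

X = 0.406

Basis: 1 mol D initially; let X = conversion of D. Extent ξ = X.
Species balance: n_D = 1 − X; n_A = 2X; n_I = 3.19 (inert).
Total moles n_T = 4.19 + X.
Mole fractions y_i = n_i/n_T; K_p = p_A^2 / (p_D) with p_i = y_i·P.
Setting this equal to 0.385 bar and taking the physical root (0 < X < 1) gives X = 0.406.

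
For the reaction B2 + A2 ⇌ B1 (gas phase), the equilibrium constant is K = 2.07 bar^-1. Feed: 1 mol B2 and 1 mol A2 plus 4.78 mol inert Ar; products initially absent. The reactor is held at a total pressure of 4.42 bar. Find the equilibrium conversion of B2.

X = 0.445

Let X = conversion of B2 (basis 1 mol B2); extent of reaction ξ = X.
Species balance: n_B2 = 1 − X; n_A2 = 1 − X; n_B1 = X; n_I = 4.78 (inert).
n_T = Σnᵢ = 6.78 − X.
y_i = n_i/n_T, p_i = y_i·P. K = p_B1 / (p_B2 p_A2).
Equating to 2.07 bar^-1 and solving on 0 < X < 1: X = 0.445.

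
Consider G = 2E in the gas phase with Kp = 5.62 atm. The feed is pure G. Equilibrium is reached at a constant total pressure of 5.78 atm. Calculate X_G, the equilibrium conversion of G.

X = 0.442

Take 1 mol G as basis and let X be its fractional conversion, so ξ = X.
Mole table: n_G = 1 − X; n_E = 2X.
Summing: n_T = 1 + X.
With p_i = (n_i/n_T)P, Kp = p_E^2 / (p_G).
This yields a degree-2 equation in X; solving on (0,1), X = 0.442.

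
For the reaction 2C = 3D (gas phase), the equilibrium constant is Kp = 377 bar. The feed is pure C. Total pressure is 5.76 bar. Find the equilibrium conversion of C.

Take 1 mol C as basis and let X be its fractional conversion, so ξ = 0.5X.
Species balance: n_C = 1 − X; n_D = 1.5X.
Total moles n_T = 1 + 0.5X.
Mole fractions y_i = n_i/n_T; Kp = p_D^3 / (p_C^2) with p_i = y_i·P.
Equating to 377 bar and solving on 0 < X < 1: X = 0.851.

X = 0.851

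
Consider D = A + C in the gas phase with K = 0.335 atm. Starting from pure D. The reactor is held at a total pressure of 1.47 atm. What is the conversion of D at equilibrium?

X = 0.431

Basis: 1 mol D initially; let X = conversion of D. Extent ξ = X.
Mole table: n_D = 1 − X; n_A = X; n_C = X.
n_T = Σnᵢ = 1 + X.
With p_i = (n_i/n_T)P, K = p_A p_C / (p_D).
Setting this equal to 0.335 atm and taking the physical root (0 < X < 1) gives X = 0.431.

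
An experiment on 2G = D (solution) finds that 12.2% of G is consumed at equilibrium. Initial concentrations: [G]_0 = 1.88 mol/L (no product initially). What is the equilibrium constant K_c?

K_c = 0.0421 L/mol

Let X = conversion of G.
Concentrations: [G] = 1.88 − 1.88X; [D] = 0.94X.
At X = 0.122: [G] = 1.65, [D] = 0.115.
K_c = [D] / ([G]^2) = 0.0421 L/mol.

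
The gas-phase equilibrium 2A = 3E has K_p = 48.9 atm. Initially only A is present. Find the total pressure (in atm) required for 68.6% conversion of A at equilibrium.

Let X = conversion of A (basis 1 mol A); extent of reaction ξ = 0.5X.
Species balance: n_A = 1 − X; n_E = 1.5X.
Summing: n_T = 1 + 0.5X.
K_p = p_E^3 / (p_A^2) with p_i = (n_i/n_T)·P.
At X = 0.686: the mole-fraction product g(X) = Π y_i^ν_i = 8.228. Since K_p = g(X)·P^{1}, P = (K_p/g)^(1/1) = (48.9/8.228)^(1/1) = 5.94 atm.

P = 5.94 atm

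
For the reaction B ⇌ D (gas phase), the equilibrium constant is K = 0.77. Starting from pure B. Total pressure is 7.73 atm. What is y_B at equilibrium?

y_B = 0.565

Take 1 mol B as basis and let X be its fractional conversion, so ξ = X.
Moles: n_B = 1 − X; n_D = X.
Total moles n_T = 1 (Δν = 0, constant).
With p_i = (n_i/n_T)P, K = p_D / (p_B).
Setting this equal to 0.77 and taking the physical root (0 < X < 1) gives X = 0.435.
Then n_B = 0.565, n_T = 1, so y_B = 0.565.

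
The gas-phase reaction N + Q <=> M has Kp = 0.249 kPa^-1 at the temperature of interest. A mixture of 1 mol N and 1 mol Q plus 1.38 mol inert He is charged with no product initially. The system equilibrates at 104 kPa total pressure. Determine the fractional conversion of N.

Let X = conversion of N (basis 1 mol N); extent of reaction ξ = X.
Species balance: n_N = 1 − X; n_Q = 1 − X; n_M = X; n_I = 1.38 (inert).
Total moles n_T = 3.38 − X.
Mole fractions y_i = n_i/n_T; Kp = p_M / (p_N p_Q) with p_i = y_i·P.
Substituting and setting equal to 0.249 kPa^-1 gives a polynomial in X; the root in (0,1) is X = 0.727.

X = 0.727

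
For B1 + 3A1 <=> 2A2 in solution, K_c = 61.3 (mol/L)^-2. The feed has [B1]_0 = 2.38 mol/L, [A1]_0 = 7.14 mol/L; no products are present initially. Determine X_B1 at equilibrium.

X = 0.866

Let X = conversion of B1; extent ξ = 2.38·X mol/L.
Concentrations: [B1] = 2.38 − 2.38X; [A1] = 7.14 − 7.14X; [A2] = 4.76X.
K_c = [A2]^2 / ([B1] [A1]^3).
Solving K_c = 61.3 for X ∈ (0,1): X = 0.866.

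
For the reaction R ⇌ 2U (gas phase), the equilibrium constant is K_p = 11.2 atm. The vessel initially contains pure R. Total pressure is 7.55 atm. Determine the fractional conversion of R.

X = 0.520

Take 1 mol R as basis and let X be its fractional conversion, so ξ = X.
Species balance: n_R = 1 − X; n_U = 2X.
Total moles n_T = 1 + X.
y_i = n_i/n_T, p_i = y_i·P. K_p = p_U^2 / (p_R).
Equating to 11.2 atm and solving on 0 < X < 1: X = 0.520.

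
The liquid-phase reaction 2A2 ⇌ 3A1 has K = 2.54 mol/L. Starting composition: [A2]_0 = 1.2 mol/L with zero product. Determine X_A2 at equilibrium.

Let X = conversion of A2; extent ξ = 1.2X/2 mol/L.
Concentrations: [A2] = 1.2 − 1.2X; [A1] = 1.8X.
K = [A1]^3 / ([A2]^2).
Setting equal to 2.54 and solving for X on (0,1) gives X = 0.523.

X = 0.523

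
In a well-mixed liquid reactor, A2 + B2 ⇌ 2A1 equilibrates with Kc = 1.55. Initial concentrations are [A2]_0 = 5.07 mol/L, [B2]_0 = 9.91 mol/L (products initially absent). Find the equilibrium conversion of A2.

Let X = conversion of A2; extent ξ = 5.07·X mol/L.
Concentrations: [A2] = 5.07 − 5.07X; [B2] = 9.91 − 5.07X; [A1] = 10.1X.
Kc = [A1]^2 / ([A2] [B2]).
This equals 1.55 at X = 0.518 (the root in 0 < X < 1).

X = 0.518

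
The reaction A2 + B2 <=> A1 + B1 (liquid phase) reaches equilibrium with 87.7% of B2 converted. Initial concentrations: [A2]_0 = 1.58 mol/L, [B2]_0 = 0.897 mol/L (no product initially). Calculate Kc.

Kc = 7.07

Let X = conversion of B2.
Concentrations: [A2] = 1.58 − 0.897X; [B2] = 0.897 − 0.897X; [A1] = 0.897X; [B1] = 0.897X.
At X = 0.877: [A2] = 0.793, [B2] = 0.11, [A1] = 0.787, [B1] = 0.787.
Kc = [A1] [B1] / ([A2] [B2]) = 7.07.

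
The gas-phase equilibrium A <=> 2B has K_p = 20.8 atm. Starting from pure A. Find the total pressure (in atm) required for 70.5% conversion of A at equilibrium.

Take 1 mol A as basis and let X be its fractional conversion, so ξ = X.
Species balance: n_A = 1 − X; n_B = 2X.
n_T = Σnᵢ = 1 + X.
K_p = p_B^2 / (p_A) with p_i = (n_i/n_T)·P.
At X = 0.705: the mole-fraction product g(X) = Π y_i^ν_i = 3.953. Since K_p = g(X)·P^{1}, P = (K_p/g)^(1/1) = (20.8/3.953)^(1/1) = 5.26 atm.

P = 5.26 atm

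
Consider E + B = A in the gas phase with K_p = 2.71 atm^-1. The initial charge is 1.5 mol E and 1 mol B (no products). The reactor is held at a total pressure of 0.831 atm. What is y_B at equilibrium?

y_B = 0.240

Let X = conversion of B (basis 1 mol B); extent of reaction ξ = X.
At extent ξ: n_E = 1.5 − X; n_B = 1 − X; n_A = X.
Summing: n_T = 2.5 − X.
y_i = n_i/n_T, p_i = y_i·P. K_p = p_A / (p_E p_B).
Setting this equal to 2.71 atm^-1 and taking the physical root (0 < X < 1) gives X = 0.526.
Then n_B = 0.474, n_T = 1.97, so y_B = 0.240.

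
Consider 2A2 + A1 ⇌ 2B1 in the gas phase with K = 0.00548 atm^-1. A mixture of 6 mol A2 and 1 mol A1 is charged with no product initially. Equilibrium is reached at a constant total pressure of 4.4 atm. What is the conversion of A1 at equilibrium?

Take 1 mol A1 as basis and let X be its fractional conversion, so ξ = X.
At extent ξ: n_A2 = 6 − 2X; n_A1 = 1 − X; n_B1 = 2X.
Total moles n_T = 7 − X.
y_i = n_i/n_T, p_i = y_i·P. K = p_B1^2 / (p_A2^2 p_A1).
This yields a degree-3 equation in X; solving on (0,1), X = 0.155.

X = 0.155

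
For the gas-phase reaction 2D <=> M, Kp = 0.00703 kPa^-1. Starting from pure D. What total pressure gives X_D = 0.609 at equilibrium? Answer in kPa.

Let X = conversion of D (basis 1 mol D); extent of reaction ξ = 0.5X.
Mole table: n_D = 1 − X; n_M = 0.5X.
Summing: n_T = 1 − 0.5X.
Kp = p_M / (p_D^2) with p_i = (n_i/n_T)·P.
At X = 0.609: the mole-fraction product g(X) = Π y_i^ν_i = 1.385. Since Kp = g(X)·P^{-1}, P = (g/Kp)^(1/1) = (1.385/0.00703)^(1/1) = 197 kPa.

P = 197 kPa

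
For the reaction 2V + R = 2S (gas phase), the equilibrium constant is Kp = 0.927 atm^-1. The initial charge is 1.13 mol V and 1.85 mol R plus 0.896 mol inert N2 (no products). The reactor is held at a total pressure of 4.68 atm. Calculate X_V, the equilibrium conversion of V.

X = 0.577

Basis: 1.13 mol V initially; let X = conversion of V. Extent ξ = 0.565X.
At extent ξ: n_V = 1.13 − 1.13X; n_R = 1.85 − 0.565X; n_S = 1.13X; n_I = 0.896 (inert).
Summing: n_T = 3.88 − 0.565X.
With p_i = (n_i/n_T)P, Kp = p_S^2 / (p_V^2 p_R).
Substituting and setting equal to 0.927 atm^-1 gives a polynomial in X; the root in (0,1) is X = 0.577.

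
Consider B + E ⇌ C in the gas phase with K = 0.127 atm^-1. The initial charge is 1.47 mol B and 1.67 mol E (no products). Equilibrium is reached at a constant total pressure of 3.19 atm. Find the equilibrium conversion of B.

X = 0.166

Take 1.47 mol B as basis and let X be its fractional conversion, so ξ = 1.47X.
Species balance: n_B = 1.47 − 1.47X; n_E = 1.67 − 1.47X; n_C = 1.47X.
Summing: n_T = 3.14 − 1.47X.
With p_i = (n_i/n_T)P, K = p_C / (p_B p_E).
Equating to 0.127 atm^-1 and solving on 0 < X < 1: X = 0.166.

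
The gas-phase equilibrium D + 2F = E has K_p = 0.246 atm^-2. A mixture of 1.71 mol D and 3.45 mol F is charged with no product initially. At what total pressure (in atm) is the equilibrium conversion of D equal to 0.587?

P = 5.25 atm

Basis: 1.71 mol D initially; let X = conversion of D. Extent ξ = 1.71X.
Moles: n_D = 1.71 − 1.71X; n_F = 3.45 − 3.42X; n_E = 1.71X.
Summing: n_T = 5.16 − 3.42X.
K_p = p_E / (p_D p_F^2) with p_i = (n_i/n_T)·P.
At X = 0.587: the mole-fraction product g(X) = Π y_i^ν_i = 6.789. Since K_p = g(X)·P^{-2}, P = (g/K_p)^(1/2) = (6.789/0.246)^(1/2) = 5.25 atm.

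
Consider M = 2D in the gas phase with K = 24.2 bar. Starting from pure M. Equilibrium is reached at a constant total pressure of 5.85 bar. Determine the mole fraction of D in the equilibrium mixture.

y_D = 0.832

Basis: 1 mol M initially; let X = conversion of M. Extent ξ = X.
At extent ξ: n_M = 1 − X; n_D = 2X.
Total moles n_T = 1 + X.
With p_i = (n_i/n_T)P, K = p_D^2 / (p_M).
Equating to 24.2 bar and solving on 0 < X < 1: X = 0.713.
Then n_D = 1.43, n_T = 1.71, so y_D = 0.832.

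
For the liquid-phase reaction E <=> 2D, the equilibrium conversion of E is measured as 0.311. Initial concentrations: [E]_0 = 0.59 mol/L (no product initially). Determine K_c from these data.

Let X = conversion of E.
Concentrations: [E] = 0.59 − 0.59X; [D] = 1.18X.
At X = 0.311: [E] = 0.407, [D] = 0.367.
K_c = [D]^2 / ([E]) = 0.331 mol/L.

K_c = 0.331 mol/L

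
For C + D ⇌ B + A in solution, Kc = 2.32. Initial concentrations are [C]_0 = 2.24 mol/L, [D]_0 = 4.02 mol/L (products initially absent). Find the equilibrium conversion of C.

Let X = conversion of C; extent ξ = 2.24·X mol/L.
Concentrations: [C] = 2.24 − 2.24X; [D] = 4.02 − 2.24X; [B] = 2.24X; [A] = 2.24X.
Kc = [B] [A] / ([C] [D]).
Solving Kc = 2.32 for X ∈ (0,1): X = 0.760.

X = 0.760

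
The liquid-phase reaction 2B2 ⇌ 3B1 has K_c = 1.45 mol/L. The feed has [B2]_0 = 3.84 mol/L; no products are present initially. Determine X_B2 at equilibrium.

Let X = conversion of B2; extent ξ = 3.84X/2 mol/L.
Concentrations: [B2] = 3.84 − 3.84X; [B1] = 5.76X.
K_c = [B1]^3 / ([B2]^2).
Solving K_c = 1.45 for X ∈ (0,1): X = 0.358.

X = 0.358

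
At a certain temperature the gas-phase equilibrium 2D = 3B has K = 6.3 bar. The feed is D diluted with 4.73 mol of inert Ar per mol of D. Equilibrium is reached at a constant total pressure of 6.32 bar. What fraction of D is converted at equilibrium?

X = 0.628

Take 1 mol D as basis and let X be its fractional conversion, so ξ = 0.5X.
At extent ξ: n_D = 1 − X; n_B = 1.5X; n_I = 4.73 (inert).
Total moles n_T = 5.73 + 0.5X.
Mole fractions y_i = n_i/n_T; K = p_B^3 / (p_D^2) with p_i = y_i·P.
Equating to 6.3 bar and solving on 0 < X < 1: X = 0.628.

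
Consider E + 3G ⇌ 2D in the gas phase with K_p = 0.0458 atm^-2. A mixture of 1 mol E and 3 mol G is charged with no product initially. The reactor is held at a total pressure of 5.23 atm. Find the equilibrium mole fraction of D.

Basis: 1 mol E initially; let X = conversion of E. Extent ξ = X.
Species balance: n_E = 1 − X; n_G = 3 − 3X; n_D = 2X.
Total moles n_T = 4 − 2X.
With p_i = (n_i/n_T)P, K_p = p_D^2 / (p_E p_G^3).
Substituting and setting equal to 0.0458 atm^-2 gives a polynomial in X; the root in (0,1) is X = 0.362.
Then n_D = 0.723, n_T = 3.28, so y_D = 0.221.

y_D = 0.221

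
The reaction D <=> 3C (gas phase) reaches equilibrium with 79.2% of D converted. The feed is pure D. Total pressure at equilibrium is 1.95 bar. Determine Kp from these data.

Let X = conversion of D (basis 1 mol D); extent of reaction ξ = X.
At extent ξ: n_D = 1 − X; n_C = 3X.
n_T = Σnᵢ = 1 + 2X.
At X = 0.792: n_D = 0.208, n_C = 2.38, n_T = 2.58.
p_i = (n_i/n_T)·P. Kp = p_C^3 / (p_D) = 36.7 bar^2.

Kp = 36.7 bar^2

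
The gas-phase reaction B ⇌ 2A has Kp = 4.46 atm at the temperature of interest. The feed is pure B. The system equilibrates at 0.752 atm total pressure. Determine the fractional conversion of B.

X = 0.773

Take 1 mol B as basis and let X be its fractional conversion, so ξ = X.
At extent ξ: n_B = 1 − X; n_A = 2X.
Total moles n_T = 1 + X.
y_i = n_i/n_T, p_i = y_i·P. Kp = p_A^2 / (p_B).
This yields a degree-2 equation in X; solving on (0,1), X = 0.773.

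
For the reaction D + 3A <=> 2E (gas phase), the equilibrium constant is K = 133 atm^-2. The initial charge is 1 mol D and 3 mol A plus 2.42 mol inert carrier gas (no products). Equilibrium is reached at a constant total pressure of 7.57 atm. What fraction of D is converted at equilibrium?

X = 0.866

Take 1 mol D as basis and let X be its fractional conversion, so ξ = X.
At extent ξ: n_D = 1 − X; n_A = 3 − 3X; n_E = 2X; n_I = 2.42 (inert).
n_T = Σnᵢ = 6.42 − 2X.
With p_i = (n_i/n_T)P, K = p_E^2 / (p_D p_A^3).
This yields a degree-4 equation in X; solving on (0,1), X = 0.866.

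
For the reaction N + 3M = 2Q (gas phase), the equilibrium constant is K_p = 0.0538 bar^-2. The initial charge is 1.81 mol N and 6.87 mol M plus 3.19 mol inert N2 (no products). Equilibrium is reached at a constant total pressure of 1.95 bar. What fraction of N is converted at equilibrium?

Let X = conversion of N (basis 1.81 mol N); extent of reaction ξ = 1.81X.
Moles: n_N = 1.81 − 1.81X; n_M = 6.87 − 5.43X; n_Q = 3.62X; n_I = 3.19 (inert).
Summing: n_T = 11.9 − 3.62X.
y_i = n_i/n_T, p_i = y_i·P. K_p = p_Q^2 / (p_N p_M^3).
Setting this equal to 0.0538 bar^-2 and taking the physical root (0 < X < 1) gives X = 0.191.

X = 0.191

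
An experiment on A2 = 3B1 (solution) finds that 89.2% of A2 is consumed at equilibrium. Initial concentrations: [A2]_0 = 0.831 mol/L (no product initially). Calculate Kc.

Let X = conversion of A2.
Concentrations: [A2] = 0.831 − 0.831X; [B1] = 2.49X.
At X = 0.892: [A2] = 0.0897, [B1] = 2.22.
Kc = [B1]^3 / ([A2]) = 123 (mol/L)^2.

Kc = 123 (mol/L)^2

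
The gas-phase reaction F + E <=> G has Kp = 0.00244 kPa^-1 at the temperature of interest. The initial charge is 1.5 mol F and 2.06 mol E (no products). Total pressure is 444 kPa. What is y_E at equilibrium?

y_E = 0.505

Basis: 1.5 mol F initially; let X = conversion of F. Extent ξ = 1.5X.
Mole table: n_F = 1.5 − 1.5X; n_E = 2.06 − 1.5X; n_G = 1.5X.
Total moles n_T = 3.56 − 1.5X.
y_i = n_i/n_T, p_i = y_i·P. Kp = p_G / (p_F p_E).
This yields a degree-2 equation in X; solving on (0,1), X = 0.354.
Then n_E = 1.53, n_T = 3.03, so y_E = 0.505.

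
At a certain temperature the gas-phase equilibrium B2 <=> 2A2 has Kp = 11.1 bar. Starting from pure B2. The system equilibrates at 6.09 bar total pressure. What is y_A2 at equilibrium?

y_A2 = 0.718

Take 1 mol B2 as basis and let X be its fractional conversion, so ξ = X.
Moles: n_B2 = 1 − X; n_A2 = 2X.
n_T = Σnᵢ = 1 + X.
With p_i = (n_i/n_T)P, Kp = p_A2^2 / (p_B2).
This yields a degree-2 equation in X; solving on (0,1), X = 0.559.
Then n_A2 = 1.12, n_T = 1.56, so y_A2 = 0.718.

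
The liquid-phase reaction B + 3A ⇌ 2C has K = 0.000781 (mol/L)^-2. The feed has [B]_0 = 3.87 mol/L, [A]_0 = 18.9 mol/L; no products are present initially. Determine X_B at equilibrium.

Let X = conversion of B; extent ξ = 3.87·X mol/L.
Concentrations: [B] = 3.87 − 3.87X; [A] = 18.9 − 11.6X; [C] = 7.74X.
K = [C]^2 / ([B] [A]^3).
Solving K = 0.000781 for X ∈ (0,1): X = 0.336.

X = 0.336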